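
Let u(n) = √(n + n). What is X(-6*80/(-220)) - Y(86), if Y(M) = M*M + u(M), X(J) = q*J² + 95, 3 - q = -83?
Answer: -833885/121 - 2*√43 ≈ -6904.7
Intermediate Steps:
q = 86 (q = 3 - 1*(-83) = 3 + 83 = 86)
u(n) = √2*√n (u(n) = √(2*n) = √2*√n)
X(J) = 95 + 86*J² (X(J) = 86*J² + 95 = 95 + 86*J²)
Y(M) = M² + √2*√M (Y(M) = M*M + √2*√M = M² + √2*√M)
X(-6*80/(-220)) - Y(86) = (95 + 86*(-6*80/(-220))²) - (86² + √2*√86) = (95 + 86*(-480*(-1/220))²) - (7396 + 2*√43) = (95 + 86*(24/11)²) + (-7396 - 2*√43) = (95 + 86*(576/121)) + (-7396 - 2*√43) = (95 + 49536/121) + (-7396 - 2*√43) = 61031/121 + (-7396 - 2*√43) = -833885/121 - 2*√43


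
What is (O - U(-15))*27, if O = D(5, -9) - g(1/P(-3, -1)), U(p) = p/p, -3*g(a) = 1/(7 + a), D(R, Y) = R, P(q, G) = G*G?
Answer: 873/8 ≈ 109.13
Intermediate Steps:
P(q, G) = G²
g(a) = -1/(3*(7 + a))
U(p) = 1
O = 121/24 (O = 5 - (-1)/(21 + 3/((-1)²)) = 5 - (-1)/(21 + 3/1) = 5 - (-1)/(21 + 3*1) = 5 - (-1)/(21 + 3) = 5 - (-1)/24 = 5 - 1*(-1/24) = 5 + 1/24 = 121/24 ≈ 5.0417)
(O - U(-15))*27 = (121/24 - 1*1)*27 = (121/24 - 1)*27 = (97/24)*27 = 873/8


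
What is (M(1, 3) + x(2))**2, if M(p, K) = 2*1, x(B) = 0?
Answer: 4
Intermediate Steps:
M(p, K) = 2
(M(1, 3) + x(2))**2 = (2 + 0)**2 = 2**2 = 4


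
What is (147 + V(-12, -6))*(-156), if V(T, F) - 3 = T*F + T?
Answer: -32760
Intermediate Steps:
V(T, F) = 3 + T + F*T (V(T, F) = 3 + (T*F + T) = 3 + (F*T + T) = 3 + (T + F*T) = 3 + T + F*T)
(147 + V(-12, -6))*(-156) = (147 + (3 - 12 - 6*(-12)))*(-156) = (147 + (3 - 12 + 72))*(-156) = (147 + 63)*(-156) = 210*(-156) = -32760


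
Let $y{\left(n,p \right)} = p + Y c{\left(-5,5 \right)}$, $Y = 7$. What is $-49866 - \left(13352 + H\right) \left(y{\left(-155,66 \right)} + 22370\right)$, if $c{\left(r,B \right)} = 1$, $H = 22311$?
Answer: $-800434575$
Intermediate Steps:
$y{\left(n,p \right)} = 7 + p$ ($y{\left(n,p \right)} = p + 7 \cdot 1 = p + 7 = 7 + p$)
$-49866 - \left(13352 + H\right) \left(y{\left(-155,66 \right)} + 22370\right) = -49866 - \left(13352 + 22311\right) \left(\left(7 + 66\right) + 22370\right) = -49866 - 35663 \left(73 + 22370\right) = -49866 - 35663 \cdot 22443 = -49866 - 800384709 = -800434575$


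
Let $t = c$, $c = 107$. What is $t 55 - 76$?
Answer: $5809$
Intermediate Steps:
$t = 107$
$t 55 - 76 = 107 \cdot 55 - 76 = 5885 - 76 = 5809$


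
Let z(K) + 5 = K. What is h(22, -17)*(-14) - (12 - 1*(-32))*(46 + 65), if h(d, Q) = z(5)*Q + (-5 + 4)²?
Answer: -4898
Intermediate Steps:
z(K) = -5 + K
h(d, Q) = 1 (h(d, Q) = (-5 + 5)*Q + (-5 + 4)² = 0*Q + (-1)² = 0 + 1 = 1)
h(22, -17)*(-14) - (12 - 1*(-32))*(46 + 65) = 1*(-14) - (12 - 1*(-32))*(46 + 65) = -14 - (12 + 32)*111 = -14 - 44*111 = -14 - 1*4884 = -14 - 4884 = -4898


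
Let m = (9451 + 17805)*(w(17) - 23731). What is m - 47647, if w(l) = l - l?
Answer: -646859783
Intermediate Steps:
w(l) = 0
m = -646812136 (m = (9451 + 17805)*(0 - 23731) = 27256*(-23731) = -646812136)
m - 47647 = -646812136 - 47647 = -646859783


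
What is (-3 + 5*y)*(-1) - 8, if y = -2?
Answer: 5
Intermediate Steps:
(-3 + 5*y)*(-1) - 8 = (-3 + 5*(-2))*(-1) - 8 = (-3 - 10)*(-1) - 8 = -13*(-1) - 8 = 13 - 8 = 5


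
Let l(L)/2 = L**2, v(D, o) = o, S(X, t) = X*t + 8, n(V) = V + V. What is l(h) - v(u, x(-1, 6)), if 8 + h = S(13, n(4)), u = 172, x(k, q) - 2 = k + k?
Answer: 21632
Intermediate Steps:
x(k, q) = 2 + 2*k (x(k, q) = 2 + (k + k) = 2 + 2*k)
n(V) = 2*V
S(X, t) = 8 + X*t
h = 104 (h = -8 + (8 + 13*(2*4)) = -8 + (8 + 13*8) = -8 + (8 + 104) = -8 + 112 = 104)
l(L) = 2*L**2
l(h) - v(u, x(-1, 6)) = 2*104**2 - (2 + 2*(-1)) = 2*10816 - (2 - 2) = 21632 - 1*0 = 21632 + 0 = 21632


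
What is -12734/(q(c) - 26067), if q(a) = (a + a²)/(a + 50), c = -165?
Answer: 292882/604953 ≈ 0.48414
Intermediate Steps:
q(a) = (a + a²)/(50 + a)
-12734/(q(c) - 26067) = -12734/(-165*(1 - 165)/(50 - 165) - 26067) = -12734/(-165*(-164)/(-115) - 26067) = -12734/(-165*(-1/115)*(-164) - 26067) = -12734/(-5412/23 - 26067) = -12734/(-604953/23) = -12734*(-23/604953) = 292882/604953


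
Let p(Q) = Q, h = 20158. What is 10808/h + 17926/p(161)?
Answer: 181546198/1622719 ≈ 111.88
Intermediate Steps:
10808/h + 17926/p(161) = 10808/20158 + 17926/161 = 10808*(1/20158) + 17926*(1/161) = 5404/10079 + 17926/161 = 181546198/1622719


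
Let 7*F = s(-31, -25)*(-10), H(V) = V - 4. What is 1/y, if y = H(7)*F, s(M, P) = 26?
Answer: -7/780 ≈ -0.0089744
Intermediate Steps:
H(V) = -4 + V
F = -260/7 (F = (26*(-10))/7 = (⅐)*(-260) = -260/7 ≈ -37.143)
y = -780/7 (y = (-4 + 7)*(-260/7) = 3*(-260/7) = -780/7 ≈ -111.43)
1/y = 1/(-780/7) = -7/780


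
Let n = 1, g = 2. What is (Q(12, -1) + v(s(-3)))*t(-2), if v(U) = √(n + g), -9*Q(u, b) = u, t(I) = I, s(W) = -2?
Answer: 8/3 - 2*√3 ≈ -0.79743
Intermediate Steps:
Q(u, b) = -u/9
v(U) = √3 (v(U) = √(1 + 2) = √3)
(Q(12, -1) + v(s(-3)))*t(-2) = (-⅑*12 + √3)*(-2) = (-4/3 + √3)*(-2) = 8/3 - 2*√3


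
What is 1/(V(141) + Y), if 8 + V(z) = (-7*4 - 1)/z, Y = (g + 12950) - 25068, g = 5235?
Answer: -141/971660 ≈ -0.00014511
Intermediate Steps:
Y = -6883 (Y = (5235 + 12950) - 25068 = 18185 - 25068 = -6883)
V(z) = -8 - 29/z (V(z) = -8 + (-7*4 - 1)/z = -8 + (-28 - 1)/z = -8 - 29/z)
1/(V(141) + Y) = 1/((-8 - 29/141) - 6883) = 1/(-1157/141 - 6883) = 1/(-971660/141) = -141/971660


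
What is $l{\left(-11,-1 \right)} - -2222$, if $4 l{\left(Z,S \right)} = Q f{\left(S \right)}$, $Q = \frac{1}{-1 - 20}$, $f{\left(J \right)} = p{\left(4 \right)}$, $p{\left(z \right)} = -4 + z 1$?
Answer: $2222$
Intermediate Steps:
$p{\left(z \right)} = -4 + z$
$f{\left(J \right)} = 0$ ($f{\left(J \right)} = -4 + 4 = 0$)
$Q = - \frac{1}{21}$ ($Q = \frac{1}{-1 - 20} = \frac{1}{-21} = - \frac{1}{21} \approx -0.047619$)
$l{\left(Z,S \right)} = 0$ ($l{\left(Z,S \right)} = \frac{\left(- \frac{1}{21}\right) 0}{4} = \frac{1}{4} \cdot 0 = 0$)
$l{\left(-11,-1 \right)} - -2222 = 0 - -2222 = 0 + 2222 = 2222$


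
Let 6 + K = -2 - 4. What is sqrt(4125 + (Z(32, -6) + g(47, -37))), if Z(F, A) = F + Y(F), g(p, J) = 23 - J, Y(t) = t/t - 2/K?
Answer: sqrt(151854)/6 ≈ 64.947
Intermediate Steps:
K = -12 (K = -6 + (-2 - 4) = -6 - 6 = -12)
Y(t) = 7/6 (Y(t) = t/t - 2/(-12) = 1 - 2*(-1/12) = 1 + 1/6 = 7/6)
Z(F, A) = 7/6 + F (Z(F, A) = F + 7/6 = 7/6 + F)
sqrt(4125 + (Z(32, -6) + g(47, -37))) = sqrt(4125 + ((7/6 + 32) + (23 - 1*(-37)))) = sqrt(4125 + (199/6 + (23 + 37))) = sqrt(4125 + (199/6 + 60)) = sqrt(4125 + 559/6) = sqrt(25309/6) = sqrt(151854)/6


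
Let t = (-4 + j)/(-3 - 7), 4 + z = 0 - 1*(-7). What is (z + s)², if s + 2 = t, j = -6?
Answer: 4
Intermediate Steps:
z = 3 (z = -4 + (0 - 1*(-7)) = -4 + (0 + 7) = -4 + 7 = 3)
t = 1 (t = (-4 - 6)/(-3 - 7) = -10/(-10) = -10*(-⅒) = 1)
s = -1 (s = -2 + 1 = -1)
(z + s)² = (3 - 1)² = 2² = 4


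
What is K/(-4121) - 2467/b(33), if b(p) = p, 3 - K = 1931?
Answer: -10102883/135993 ≈ -74.290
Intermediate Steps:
K = -1928 (K = 3 - 1*1931 = 3 - 1931 = -1928)
K/(-4121) - 2467/b(33) = -1928/(-4121) - 2467/33 = -1928*(-1/4121) - 2467*1/33 = 1928/4121 - 2467/33 = -10102883/135993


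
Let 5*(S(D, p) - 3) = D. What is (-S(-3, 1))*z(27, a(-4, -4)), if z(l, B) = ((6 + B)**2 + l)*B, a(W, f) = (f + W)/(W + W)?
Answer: -912/5 ≈ -182.40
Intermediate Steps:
S(D, p) = 3 + D/5
a(W, f) = (W + f)/(2*W) (a(W, f) = (W + f)/((2*W)) = (W + f)*(1/(2*W)) = (W + f)/(2*W))
z(l, B) = B*(l + (6 + B)**2) (z(l, B) = (l + (6 + B)**2)*B = B*(l + (6 + B)**2))
(-S(-3, 1))*z(27, a(-4, -4)) = (-(3 + (1/5)*(-3)))*(((1/2)*(-4 - 4)/(-4))*(27 + (6 + (1/2)*(-4 - 4)/(-4))**2)) = (-(3 - 3/5))*(((1/2)*(-1/4)*(-8))*(27 + (6 + (1/2)*(-1/4)*(-8))**2)) = (-1*12/5)*(1*(27 + (6 + 1)**2)) = -12*(27 + 7**2)/5 = -12*(27 + 49)/5 = -12*76/5 = -12/5*76 = -912/5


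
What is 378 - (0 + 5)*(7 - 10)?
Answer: 393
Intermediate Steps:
378 - (0 + 5)*(7 - 10) = 378 - 5*(-3) = 378 - 1*(-15) = 378 + 15 = 393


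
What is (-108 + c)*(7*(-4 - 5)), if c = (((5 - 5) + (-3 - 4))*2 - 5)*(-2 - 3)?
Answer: 819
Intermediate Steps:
c = 95 (c = ((0 - 7)*2 - 5)*(-5) = (-7*2 - 5)*(-5) = (-14 - 5)*(-5) = -19*(-5) = 95)
(-108 + c)*(7*(-4 - 5)) = (-108 + 95)*(7*(-4 - 5)) = -91*(-9) = -13*(-63) = 819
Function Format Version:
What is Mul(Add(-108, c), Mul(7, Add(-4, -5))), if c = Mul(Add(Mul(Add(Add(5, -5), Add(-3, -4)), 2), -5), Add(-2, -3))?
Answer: 819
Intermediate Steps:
c = 95 (c = Mul(Add(Mul(Add(0, -7), 2), -5), -5) = Mul(Add(Mul(-7, 2), -5), -5) = Mul(Add(-14, -5), -5) = Mul(-19, -5) = 95)
Mul(Add(-108, c), Mul(7, Add(-4, -5))) = Mul(Add(-108, 95), Mul(7, Add(-4, -5))) = Mul(-13, Mul(7, -9)) = Mul(-13, -63) = 819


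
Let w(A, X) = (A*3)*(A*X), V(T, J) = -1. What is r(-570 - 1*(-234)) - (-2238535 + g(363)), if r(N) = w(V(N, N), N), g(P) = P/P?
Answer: 2237526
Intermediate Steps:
w(A, X) = 3*X*A² (w(A, X) = (3*A)*(A*X) = 3*X*A²)
g(P) = 1
r(N) = 3*N (r(N) = 3*N*(-1)² = 3*N*1 = 3*N)
r(-570 - 1*(-234)) - (-2238535 + g(363)) = 3*(-570 - 1*(-234)) - (-2238535 + 1) = 3*(-570 + 234) - 1*(-2238534) = 3*(-336) + 2238534 = -1008 + 2238534 = 2237526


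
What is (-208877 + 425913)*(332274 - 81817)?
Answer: 54358185452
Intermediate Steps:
(-208877 + 425913)*(332274 - 81817) = 217036*250457 = 54358185452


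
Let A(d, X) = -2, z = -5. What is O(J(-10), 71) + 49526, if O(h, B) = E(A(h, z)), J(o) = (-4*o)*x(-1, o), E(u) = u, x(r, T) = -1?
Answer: 49524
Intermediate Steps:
J(o) = 4*o (J(o) = -4*o*(-1) = 4*o)
O(h, B) = -2
O(J(-10), 71) + 49526 = -2 + 49526 = 49524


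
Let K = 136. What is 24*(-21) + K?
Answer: -368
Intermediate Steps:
24*(-21) + K = 24*(-21) + 136 = -504 + 136 = -368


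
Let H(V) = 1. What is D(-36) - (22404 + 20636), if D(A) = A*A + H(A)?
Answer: -41743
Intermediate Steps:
D(A) = 1 + A² (D(A) = A*A + 1 = A² + 1 = 1 + A²)
D(-36) - (22404 + 20636) = (1 + (-36)²) - (22404 + 20636) = (1 + 1296) - 1*43040 = 1297 - 43040 = -41743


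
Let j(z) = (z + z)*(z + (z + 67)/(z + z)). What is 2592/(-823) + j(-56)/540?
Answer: 3771229/444420 ≈ 8.4857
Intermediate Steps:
j(z) = 2*z*(z + (67 + z)/(2*z)) (j(z) = (2*z)*(z + (67 + z)/((2*z))) = (2*z)*(z + (67 + z)*(1/(2*z))) = (2*z)*(z + (67 + z)/(2*z)) = 2*z*(z + (67 + z)/(2*z)))
2592/(-823) + j(-56)/540 = 2592/(-823) + (67 - 56 + 2*(-56)²)/540 = 2592*(-1/823) + (67 - 56 + 2*3136)*(1/540) = -2592/823 + (67 - 56 + 6272)*(1/540) = -2592/823 + 6283*(1/540) = -2592/823 + 6283/540 = 3771229/444420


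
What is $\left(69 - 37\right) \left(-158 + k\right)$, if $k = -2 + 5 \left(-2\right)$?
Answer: $-5440$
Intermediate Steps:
$k = -12$ ($k = -2 - 10 = -12$)
$\left(69 - 37\right) \left(-158 + k\right) = \left(69 - 37\right) \left(-158 - 12\right) = 32 \left(-170\right) = -5440$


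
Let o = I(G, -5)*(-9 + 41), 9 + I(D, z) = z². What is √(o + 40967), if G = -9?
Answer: √41479 ≈ 203.66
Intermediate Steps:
I(D, z) = -9 + z²
o = 512 (o = (-9 + (-5)²)*(-9 + 41) = (-9 + 25)*32 = 16*32 = 512)
√(o + 40967) = √(512 + 40967) = √41479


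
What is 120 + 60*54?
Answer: 3360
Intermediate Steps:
120 + 60*54 = 120 + 3240 = 3360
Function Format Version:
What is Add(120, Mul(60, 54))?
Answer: 3360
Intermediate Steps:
Add(120, Mul(60, 54)) = Add(120, 3240) = 3360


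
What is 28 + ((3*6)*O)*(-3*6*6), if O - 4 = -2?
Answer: -3860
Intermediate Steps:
O = 2 (O = 4 - 2 = 2)
28 + ((3*6)*O)*(-3*6*6) = 28 + ((3*6)*2)*(-3*6*6) = 28 + (18*2)*(-18*6) = 28 + 36*(-108) = 28 - 3888 = -3860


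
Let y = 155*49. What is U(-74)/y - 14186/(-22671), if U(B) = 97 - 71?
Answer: 108332116/172186245 ≈ 0.62916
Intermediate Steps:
U(B) = 26
y = 7595
U(-74)/y - 14186/(-22671) = 26/7595 - 14186/(-22671) = 26*(1/7595) - 14186*(-1/22671) = 26/7595 + 14186/22671 = 108332116/172186245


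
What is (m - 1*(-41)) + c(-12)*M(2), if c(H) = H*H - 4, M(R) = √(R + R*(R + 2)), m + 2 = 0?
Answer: 39 + 140*√10 ≈ 481.72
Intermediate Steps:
m = -2 (m = -2 + 0 = -2)
M(R) = √(R + R*(2 + R))
c(H) = -4 + H² (c(H) = H² - 4 = -4 + H²)
(m - 1*(-41)) + c(-12)*M(2) = (-2 - 1*(-41)) + (-4 + (-12)²)*√(2*(3 + 2)) = (-2 + 41) + (-4 + 144)*√(2*5) = 39 + 140*√10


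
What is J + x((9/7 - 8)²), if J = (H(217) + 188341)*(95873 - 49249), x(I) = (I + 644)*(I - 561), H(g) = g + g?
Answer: 21131417306400/2401 ≈ 8.8011e+9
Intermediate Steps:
H(g) = 2*g
x(I) = (-561 + I)*(644 + I) (x(I) = (644 + I)*(-561 + I) = (-561 + I)*(644 + I))
J = 8801445600 (J = (2*217 + 188341)*(95873 - 49249) = (434 + 188341)*46624 = 188775*46624 = 8801445600)
J + x((9/7 - 8)²) = 8801445600 + (-361284 + ((9/7 - 8)²)² + 83*(9/7 - 8)²) = 8801445600 + (-361284 + ((-47/7)²)² + 83*(-47/7)²) = 8801445600 + (-361284 + (2209/49)² + 83*(2209/49)) = 8801445600 + (-361284 + 4879681/2401 + 183347/49) = 8801445600 - 853579200/2401 = 21131417306400/2401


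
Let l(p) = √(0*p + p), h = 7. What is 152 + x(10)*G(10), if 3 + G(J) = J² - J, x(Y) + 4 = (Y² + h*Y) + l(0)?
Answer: 14594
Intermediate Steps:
l(p) = √p (l(p) = √(0 + p) = √p)
x(Y) = -4 + Y² + 7*Y (x(Y) = -4 + ((Y² + 7*Y) + √0) = -4 + ((Y² + 7*Y) + 0) = -4 + (Y² + 7*Y) = -4 + Y² + 7*Y)
G(J) = -3 + J² - J (G(J) = -3 + (J² - J) = -3 + J² - J)
152 + x(10)*G(10) = 152 + (-4 + 10² + 7*10)*(-3 + 10² - 1*10) = 152 + (-4 + 100 + 70)*(-3 + 100 - 10) = 152 + 166*87 = 152 + 14442 = 14594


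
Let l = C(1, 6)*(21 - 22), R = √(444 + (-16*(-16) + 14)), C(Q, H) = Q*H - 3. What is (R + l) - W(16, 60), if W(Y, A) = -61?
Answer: 58 + √714 ≈ 84.721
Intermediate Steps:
C(Q, H) = -3 + H*Q (C(Q, H) = H*Q - 3 = -3 + H*Q)
R = √714 (R = √(444 + (256 + 14)) = √(444 + 270) = √714 ≈ 26.721)
l = -3 (l = (-3 + 6*1)*(21 - 22) = (-3 + 6)*(-1) = 3*(-1) = -3)
(R + l) - W(16, 60) = (√714 - 3) - 1*(-61) = (-3 + √714) + 61 = 58 + √714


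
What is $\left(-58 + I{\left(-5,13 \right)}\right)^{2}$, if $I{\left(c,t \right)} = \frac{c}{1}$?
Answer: $3969$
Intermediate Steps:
$I{\left(c,t \right)} = c$ ($I{\left(c,t \right)} = c 1 = c$)
$\left(-58 + I{\left(-5,13 \right)}\right)^{2} = \left(-58 - 5\right)^{2} = \left(-63\right)^{2} = 3969$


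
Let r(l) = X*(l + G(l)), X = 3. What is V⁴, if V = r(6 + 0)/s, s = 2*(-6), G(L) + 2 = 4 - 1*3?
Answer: 625/256 ≈ 2.4414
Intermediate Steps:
G(L) = -1 (G(L) = -2 + (4 - 1*3) = -2 + (4 - 3) = -2 + 1 = -1)
r(l) = -3 + 3*l (r(l) = 3*(l - 1) = 3*(-1 + l) = -3 + 3*l)
s = -12
V = -5/4 (V = (-3 + 3*(6 + 0))/(-12) = (-3 + 3*6)*(-1/12) = (-3 + 18)*(-1/12) = 15*(-1/12) = -5/4 ≈ -1.2500)
V⁴ = (-5/4)⁴ = 625/256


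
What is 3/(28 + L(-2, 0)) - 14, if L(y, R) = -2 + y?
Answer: -111/8 ≈ -13.875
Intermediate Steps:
3/(28 + L(-2, 0)) - 14 = 3/(28 + (-2 - 2)) - 14 = 3/(28 - 4) - 14 = 3/24 - 14 = (1/24)*3 - 14 = ⅛ - 14 = -111/8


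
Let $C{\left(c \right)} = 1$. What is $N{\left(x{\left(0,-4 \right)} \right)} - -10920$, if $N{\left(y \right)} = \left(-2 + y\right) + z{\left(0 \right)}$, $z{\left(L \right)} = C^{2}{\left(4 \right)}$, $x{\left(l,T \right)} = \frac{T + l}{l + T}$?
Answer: $10920$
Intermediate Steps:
$x{\left(l,T \right)} = 1$ ($x{\left(l,T \right)} = \frac{T + l}{T + l} = 1$)
$z{\left(L \right)} = 1$ ($z{\left(L \right)} = 1^{2} = 1$)
$N{\left(y \right)} = -1 + y$ ($N{\left(y \right)} = \left(-2 + y\right) + 1 = -1 + y$)
$N{\left(x{\left(0,-4 \right)} \right)} - -10920 = \left(-1 + 1\right) - -10920 = 0 + 10920 = 10920$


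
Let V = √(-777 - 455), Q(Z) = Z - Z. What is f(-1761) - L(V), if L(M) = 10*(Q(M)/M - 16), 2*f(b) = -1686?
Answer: -683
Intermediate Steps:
f(b) = -843 (f(b) = (½)*(-1686) = -843)
Q(Z) = 0
V = 4*I*√77 (V = √(-1232) = 4*I*√77 ≈ 35.1*I)
L(M) = -160 (L(M) = 10*(0/M - 16) = 10*(0 - 16) = 10*(-16) = -160)
f(-1761) - L(V) = -843 - 1*(-160) = -843 + 160 = -683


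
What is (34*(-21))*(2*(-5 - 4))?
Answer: 12852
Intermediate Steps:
(34*(-21))*(2*(-5 - 4)) = -1428*(-9) = -714*(-18) = 12852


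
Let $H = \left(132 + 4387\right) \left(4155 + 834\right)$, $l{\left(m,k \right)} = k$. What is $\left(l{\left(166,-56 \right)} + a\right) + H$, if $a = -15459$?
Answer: $22529776$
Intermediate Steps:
$H = 22545291$ ($H = 4519 \cdot 4989 = 22545291$)
$\left(l{\left(166,-56 \right)} + a\right) + H = \left(-56 - 15459\right) + 22545291 = -15515 + 22545291 = 22529776$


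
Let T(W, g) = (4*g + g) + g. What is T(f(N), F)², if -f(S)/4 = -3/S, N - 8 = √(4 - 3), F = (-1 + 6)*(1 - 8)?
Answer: 44100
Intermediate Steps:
F = -35 (F = 5*(-7) = -35)
N = 9 (N = 8 + √(4 - 3) = 8 + √1 = 8 + 1 = 9)
f(S) = 12/S (f(S) = -(-12)/S = 12/S)
T(W, g) = 6*g (T(W, g) = 5*g + g = 6*g)
T(f(N), F)² = (6*(-35))² = (-210)² = 44100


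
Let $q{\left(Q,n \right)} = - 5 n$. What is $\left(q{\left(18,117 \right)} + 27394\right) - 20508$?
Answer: $6301$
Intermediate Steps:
$\left(q{\left(18,117 \right)} + 27394\right) - 20508 = \left(\left(-5\right) 117 + 27394\right) - 20508 = \left(-585 + 27394\right) - 20508 = 26809 - 20508 = 6301$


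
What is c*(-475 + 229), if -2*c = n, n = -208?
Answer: -25584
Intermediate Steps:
c = 104 (c = -½*(-208) = 104)
c*(-475 + 229) = 104*(-475 + 229) = 104*(-246) = -25584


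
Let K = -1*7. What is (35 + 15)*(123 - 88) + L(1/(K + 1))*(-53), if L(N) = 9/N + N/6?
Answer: 166085/36 ≈ 4613.5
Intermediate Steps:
K = -7
L(N) = 9/N + N/6 (L(N) = 9/N + N*(1/6) = 9/N + N/6)
(35 + 15)*(123 - 88) + L(1/(K + 1))*(-53) = (35 + 15)*(123 - 88) + (9/(1/(-7 + 1)) + 1/(6*(-7 + 1)))*(-53) = 50*35 + (9/(1/(-6)) + (1/6)/(-6))*(-53) = 1750 + (9/(-1/6) + (1/6)*(-1/6))*(-53) = 1750 + (9*(-6) - 1/36)*(-53) = 1750 + (-54 - 1/36)*(-53) = 1750 - 1945/36*(-53) = 1750 + 103085/36 = 166085/36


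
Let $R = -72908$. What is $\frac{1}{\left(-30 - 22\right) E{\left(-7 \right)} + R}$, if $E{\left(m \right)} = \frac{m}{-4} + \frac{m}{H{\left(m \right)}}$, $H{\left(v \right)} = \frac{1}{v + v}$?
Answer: $- \frac{1}{78095} \approx -1.2805 \cdot 10^{-5}$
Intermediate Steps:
$H{\left(v \right)} = \frac{1}{2 v}$
$E{\left(m \right)} = 2 m^{2} - \frac{m}{4}$ ($E{\left(m \right)} = \frac{m}{-4} + \frac{m}{\frac{1}{2} \frac{1}{m}} = m \left(- \frac{1}{4}\right) + m 2 m = - \frac{m}{4} + 2 m^{2} = 2 m^{2} - \frac{m}{4}$)
$\frac{1}{\left(-30 - 22\right) E{\left(-7 \right)} + R} = \frac{1}{\left(-30 - 22\right) \frac{1}{4} \left(-7\right) \left(-1 + 8 \left(-7\right)\right) - 72908} = \frac{1}{- 52 \cdot \frac{1}{4} \left(-7\right) \left(-1 - 56\right) - 72908} = \frac{1}{- 52 \cdot \frac{1}{4} \left(-7\right) \left(-57\right) - 72908} = \frac{1}{\left(-52\right) \frac{399}{4} - 72908} = \frac{1}{-5187 - 72908} = \frac{1}{-78095} = - \frac{1}{78095}$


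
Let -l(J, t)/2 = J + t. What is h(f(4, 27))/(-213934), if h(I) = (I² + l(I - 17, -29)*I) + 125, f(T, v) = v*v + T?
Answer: 33552/15281 ≈ 2.1957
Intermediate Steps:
l(J, t) = -2*J - 2*t (l(J, t) = -2*(J + t) = -2*J - 2*t)
f(T, v) = T + v² (f(T, v) = v² + T = T + v²)
h(I) = 125 + I² + I*(92 - 2*I) (h(I) = (I² + (-2*(I - 17) - 2*(-29))*I) + 125 = (I² + (-2*(-17 + I) + 58)*I) + 125 = (I² + ((34 - 2*I) + 58)*I) + 125 = (I² + (92 - 2*I)*I) + 125 = (I² + I*(92 - 2*I)) + 125 = 125 + I² + I*(92 - 2*I))
h(f(4, 27))/(-213934) = (125 - (4 + 27²)² + 92*(4 + 27²))/(-213934) = (125 - (4 + 729)² + 92*(4 + 729))*(-1/213934) = (125 - 1*733² + 92*733)*(-1/213934) = (125 - 1*537289 + 67436)*(-1/213934) = (125 - 537289 + 67436)*(-1/213934) = -469728*(-1/213934) = 33552/15281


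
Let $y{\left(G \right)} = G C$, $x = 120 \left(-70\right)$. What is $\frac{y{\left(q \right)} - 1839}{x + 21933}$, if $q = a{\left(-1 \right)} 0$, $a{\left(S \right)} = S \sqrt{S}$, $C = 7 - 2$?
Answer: $- \frac{613}{4511} \approx -0.13589$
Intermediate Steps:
$C = 5$ ($C = 7 - 2 = 5$)
$a{\left(S \right)} = S^{\frac{3}{2}}$
$x = -8400$
$q = 0$ ($q = \left(-1\right)^{\frac{3}{2}} \cdot 0 = - i 0 = 0$)
$y{\left(G \right)} = 5 G$ ($y{\left(G \right)} = G 5 = 5 G$)
$\frac{y{\left(q \right)} - 1839}{x + 21933} = \frac{5 \cdot 0 - 1839}{-8400 + 21933} = \frac{0 - 1839}{13533} = \left(-1839\right) \frac{1}{13533} = - \frac{613}{4511}$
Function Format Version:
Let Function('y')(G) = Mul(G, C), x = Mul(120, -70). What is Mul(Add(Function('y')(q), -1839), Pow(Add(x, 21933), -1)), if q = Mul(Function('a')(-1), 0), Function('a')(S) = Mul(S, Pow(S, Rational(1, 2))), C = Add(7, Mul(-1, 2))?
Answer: Rational(-613, 4511) ≈ -0.13589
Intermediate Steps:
C = 5 (C = Add(7, -2) = 5)
Function('a')(S) = Pow(S, Rational(3, 2))
x = -8400
q = 0 (q = Mul(Pow(-1, Rational(3, 2)), 0) = Mul(Mul(-1, I), 0) = 0)
Function('y')(G) = Mul(5, G) (Function('y')(G) = Mul(G, 5) = Mul(5, G))
Mul(Add(Function('y')(q), -1839), Pow(Add(x, 21933), -1)) = Mul(Add(Mul(5, 0), -1839), Pow(Add(-8400, 21933), -1)) = Mul(Add(0, -1839), Pow(13533, -1)) = Mul(-1839, Rational(1, 13533)) = Rational(-613, 4511)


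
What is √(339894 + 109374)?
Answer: 2*√112317 ≈ 670.27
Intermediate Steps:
√(339894 + 109374) = √449268 = 2*√112317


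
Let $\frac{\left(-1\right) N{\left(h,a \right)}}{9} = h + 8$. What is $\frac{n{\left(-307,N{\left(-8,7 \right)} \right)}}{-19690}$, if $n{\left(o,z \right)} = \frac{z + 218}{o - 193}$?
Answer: $\frac{109}{4922500} \approx 2.2143 \cdot 10^{-5}$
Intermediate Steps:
$N{\left(h,a \right)} = -72 - 9 h$ ($N{\left(h,a \right)} = - 9 \left(h + 8\right) = - 9 \left(8 + h\right) = -72 - 9 h$)
$n{\left(o,z \right)} = \frac{218 + z}{-193 + o}$
$\frac{n{\left(-307,N{\left(-8,7 \right)} \right)}}{-19690} = \frac{\frac{1}{-193 - 307} \left(218 - 0\right)}{-19690} = \frac{218 + \left(-72 + 72\right)}{-500} \left(- \frac{1}{19690}\right) = - \frac{218 + 0}{500} \left(- \frac{1}{19690}\right) = \left(- \frac{1}{500}\right) 218 \left(- \frac{1}{19690}\right) = \left(- \frac{109}{250}\right) \left(- \frac{1}{19690}\right) = \frac{109}{4922500}$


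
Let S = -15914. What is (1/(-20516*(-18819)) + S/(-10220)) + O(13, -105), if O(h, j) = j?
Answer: -1397841031747/13513171140 ≈ -103.44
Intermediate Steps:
(1/(-20516*(-18819)) + S/(-10220)) + O(13, -105) = (1/(-20516*(-18819)) - 15914/(-10220)) - 105 = (-1/20516*(-1/18819) - 15914*(-1/10220)) - 105 = (1/386090604 + 109/70) - 105 = 21041937953/13513171140 - 105 = -1397841031747/13513171140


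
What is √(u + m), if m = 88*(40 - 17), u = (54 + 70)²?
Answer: 10*√174 ≈ 131.91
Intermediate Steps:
u = 15376 (u = 124² = 15376)
m = 2024 (m = 88*23 = 2024)
√(u + m) = √(15376 + 2024) = √17400 = 10*√174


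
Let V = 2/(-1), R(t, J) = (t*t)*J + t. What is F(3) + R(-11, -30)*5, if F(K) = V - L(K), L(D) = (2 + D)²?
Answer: -18232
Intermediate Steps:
R(t, J) = t + J*t² (R(t, J) = t²*J + t = J*t² + t = t + J*t²)
V = -2 (V = 2*(-1) = -2)
F(K) = -2 - (2 + K)²
F(3) + R(-11, -30)*5 = (-2 - (2 + 3)²) - 11*(1 - 30*(-11))*5 = (-2 - 1*5²) - 11*(1 + 330)*5 = (-2 - 1*25) - 11*331*5 = (-2 - 25) - 3641*5 = -27 - 18205 = -18232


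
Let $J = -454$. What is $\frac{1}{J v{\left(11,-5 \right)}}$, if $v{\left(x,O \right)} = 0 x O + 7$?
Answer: $- \frac{1}{3178} \approx -0.00031466$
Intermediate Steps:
$v{\left(x,O \right)} = 7$ ($v{\left(x,O \right)} = 0 O + 7 = 0 + 7 = 7$)
$\frac{1}{J v{\left(11,-5 \right)}} = \frac{1}{\left(-454\right) 7} = \frac{1}{-3178} = - \frac{1}{3178}$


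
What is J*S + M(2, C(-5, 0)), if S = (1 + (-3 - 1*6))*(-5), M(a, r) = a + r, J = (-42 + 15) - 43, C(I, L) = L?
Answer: -2798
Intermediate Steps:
J = -70 (J = -27 - 43 = -70)
S = 40 (S = (1 + (-3 - 6))*(-5) = (1 - 9)*(-5) = -8*(-5) = 40)
J*S + M(2, C(-5, 0)) = -70*40 + (2 + 0) = -2800 + 2 = -2798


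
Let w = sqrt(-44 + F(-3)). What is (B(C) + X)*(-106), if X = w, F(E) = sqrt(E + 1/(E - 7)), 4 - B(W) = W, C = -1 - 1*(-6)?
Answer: 106 - 53*sqrt(-4400 + 10*I*sqrt(310))/5 ≈ 91.935 - 703.26*I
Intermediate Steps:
C = 5 (C = -1 + 6 = 5)
B(W) = 4 - W
F(E) = sqrt(E + 1/(-7 + E))
w = sqrt(-44 + I*sqrt(310)/10) (w = sqrt(-44 + sqrt((1 - 3*(-7 - 3))/(-7 - 3))) = sqrt(-44 + sqrt((1 - 3*(-10))/(-10))) = sqrt(-44 + sqrt(-(1 + 30)/10)) = sqrt(-44 + sqrt(-1/10*31)) = sqrt(-44 + sqrt(-31/10)) = sqrt(-44 + I*sqrt(310)/10) ≈ 0.13269 + 6.6346*I)
X = sqrt(-4400 + 10*I*sqrt(310))/10 ≈ 0.13269 + 6.6346*I
(B(C) + X)*(-106) = ((4 - 1*5) + sqrt(-4400 + 10*I*sqrt(310))/10)*(-106) = ((4 - 5) + sqrt(-4400 + 10*I*sqrt(310))/10)*(-106) = (-1 + sqrt(-4400 + 10*I*sqrt(310))/10)*(-106) = 106 - 53*sqrt(-4400 + 10*I*sqrt(310))/5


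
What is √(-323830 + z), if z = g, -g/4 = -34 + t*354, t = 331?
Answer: I*√792390 ≈ 890.16*I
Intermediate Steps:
g = -468560 (g = -4*(-34 + 331*354) = -4*(-34 + 117174) = -4*117140 = -468560)
z = -468560
√(-323830 + z) = √(-323830 - 468560) = √(-792390) = I*√792390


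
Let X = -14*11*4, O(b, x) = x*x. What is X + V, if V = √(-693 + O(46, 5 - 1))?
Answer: -616 + I*√677 ≈ -616.0 + 26.019*I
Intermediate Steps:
O(b, x) = x²
V = I*√677 (V = √(-693 + (5 - 1)²) = √(-693 + 4²) = √(-693 + 16) = √(-677) = I*√677 ≈ 26.019*I)
X = -616 (X = -154*4 = -616)
X + V = -616 + I*√677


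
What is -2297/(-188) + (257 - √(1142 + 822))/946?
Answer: 1110639/88924 - √491/473 ≈ 12.443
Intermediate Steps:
-2297/(-188) + (257 - √(1142 + 822))/946 = -2297*(-1/188) + (257 - √1964)*(1/946) = 2297/188 + (257 - 2*√491)*(1/946) = 2297/188 + (257/946 - √491/473) = 1110639/88924 - √491/473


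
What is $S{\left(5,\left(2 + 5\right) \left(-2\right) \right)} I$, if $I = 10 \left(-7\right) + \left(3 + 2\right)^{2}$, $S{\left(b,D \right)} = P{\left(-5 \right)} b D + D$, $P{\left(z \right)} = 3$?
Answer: $10080$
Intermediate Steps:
$S{\left(b,D \right)} = D + 3 D b$ ($S{\left(b,D \right)} = 3 b D + D = 3 D b + D = D + 3 D b$)
$I = -45$ ($I = -70 + 5^{2} = -70 + 25 = -45$)
$S{\left(5,\left(2 + 5\right) \left(-2\right) \right)} I = \left(2 + 5\right) \left(-2\right) \left(1 + 3 \cdot 5\right) \left(-45\right) = 7 \left(-2\right) \left(1 + 15\right) \left(-45\right) = \left(-14\right) 16 \left(-45\right) = \left(-224\right) \left(-45\right) = 10080$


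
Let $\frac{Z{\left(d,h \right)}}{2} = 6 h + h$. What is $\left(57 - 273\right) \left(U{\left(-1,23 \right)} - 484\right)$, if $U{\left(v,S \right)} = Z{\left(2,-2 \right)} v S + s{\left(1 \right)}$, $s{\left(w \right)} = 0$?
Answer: $-34560$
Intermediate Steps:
$Z{\left(d,h \right)} = 14 h$ ($Z{\left(d,h \right)} = 2 \left(6 h + h\right) = 2 \cdot 7 h = 14 h$)
$U{\left(v,S \right)} = - 28 S v$ ($U{\left(v,S \right)} = 14 \left(-2\right) v S + 0 = - 28 v S + 0 = - 28 S v + 0 = - 28 S v$)
$\left(57 - 273\right) \left(U{\left(-1,23 \right)} - 484\right) = \left(57 - 273\right) \left(\left(-28\right) 23 \left(-1\right) - 484\right) = - 216 \left(644 - 484\right) = \left(-216\right) 160 = -34560$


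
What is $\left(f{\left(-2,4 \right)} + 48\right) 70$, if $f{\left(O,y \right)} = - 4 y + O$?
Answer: $2100$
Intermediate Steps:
$f{\left(O,y \right)} = O - 4 y$
$\left(f{\left(-2,4 \right)} + 48\right) 70 = \left(\left(-2 - 16\right) + 48\right) 70 = \left(-18 + 48\right) 70 = 30 \cdot 70 = 2100$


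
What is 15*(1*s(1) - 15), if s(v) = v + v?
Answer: -195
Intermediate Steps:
s(v) = 2*v
15*(1*s(1) - 15) = 15*(1*(2*1) - 15) = 15*(1*2 - 15) = 15*(2 - 15) = 15*(-13) = -195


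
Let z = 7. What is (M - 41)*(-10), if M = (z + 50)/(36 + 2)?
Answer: 395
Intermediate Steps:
M = 3/2 (M = (7 + 50)/(36 + 2) = 57/38 = 57*(1/38) = 3/2 ≈ 1.5000)
(M - 41)*(-10) = (3/2 - 41)*(-10) = -79/2*(-10) = 395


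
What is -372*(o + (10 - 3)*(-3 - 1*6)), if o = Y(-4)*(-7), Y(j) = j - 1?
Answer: 10416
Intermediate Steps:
Y(j) = -1 + j
o = 35 (o = (-1 - 4)*(-7) = -5*(-7) = 35)
-372*(o + (10 - 3)*(-3 - 1*6)) = -372*(35 + (10 - 3)*(-3 - 1*6)) = -372*(35 + 7*(-3 - 6)) = -372*(35 + 7*(-9)) = -372*(35 - 63) = -372*(-28) = 10416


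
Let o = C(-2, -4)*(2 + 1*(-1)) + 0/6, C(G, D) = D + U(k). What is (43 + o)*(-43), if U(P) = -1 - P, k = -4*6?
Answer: -2666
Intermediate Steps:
k = -24
C(G, D) = 23 + D (C(G, D) = D + (-1 - 1*(-24)) = D + (-1 + 24) = D + 23 = 23 + D)
o = 19 (o = (23 - 4)*(2 + 1*(-1)) + 0/6 = 19*(2 - 1) + 0*(1/6) = 19*1 + 0 = 19 + 0 = 19)
(43 + o)*(-43) = (43 + 19)*(-43) = 62*(-43) = -2666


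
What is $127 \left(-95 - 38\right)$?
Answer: $-16891$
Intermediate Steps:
$127 \left(-95 - 38\right) = 127 \left(-133\right) = -16891$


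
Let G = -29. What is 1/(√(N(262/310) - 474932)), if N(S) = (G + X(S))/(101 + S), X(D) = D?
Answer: -3*I*√3287557681666/3748640458 ≈ -0.0014511*I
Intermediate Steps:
N(S) = (-29 + S)/(101 + S)
1/(√(N(262/310) - 474932)) = 1/(√((-29 + 262/310)/(101 + 262/310) - 474932)) = 1/(√((-29 + 262*(1/310))/(101 + 262*(1/310)) - 474932)) = 1/(√((-29 + 131/155)/(101 + 131/155) - 474932)) = 1/(√(-4364/155/(15786/155) - 474932)) = 1/(√((155/15786)*(-4364/155) - 474932)) = 1/(√(-2182/7893 - 474932)) = 1/(√(-3748640458/7893)) = 1/(I*√3287557681666/2631) = -3*I*√3287557681666/3748640458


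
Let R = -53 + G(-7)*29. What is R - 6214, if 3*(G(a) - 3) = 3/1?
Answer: -6151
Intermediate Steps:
G(a) = 4 (G(a) = 3 + (3/1)/3 = 3 + (3*1)/3 = 3 + (1/3)*3 = 3 + 1 = 4)
R = 63 (R = -53 + 4*29 = -53 + 116 = 63)
R - 6214 = 63 - 6214 = -6151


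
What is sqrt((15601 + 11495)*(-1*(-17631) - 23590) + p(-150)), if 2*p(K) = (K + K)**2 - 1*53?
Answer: I*sqrt(645680362)/2 ≈ 12705.0*I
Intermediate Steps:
p(K) = -53/2 + 2*K**2 (p(K) = ((K + K)**2 - 1*53)/2 = ((2*K)**2 - 53)/2 = (4*K**2 - 53)/2 = (-53 + 4*K**2)/2 = -53/2 + 2*K**2)
sqrt((15601 + 11495)*(-1*(-17631) - 23590) + p(-150)) = sqrt((15601 + 11495)*(-1*(-17631) - 23590) + (-53/2 + 2*(-150)**2)) = sqrt(27096*(17631 - 23590) + (-53/2 + 2*22500)) = sqrt(27096*(-5959) + (-53/2 + 45000)) = sqrt(-161465064 + 89947/2) = sqrt(-322840181/2) = I*sqrt(645680362)/2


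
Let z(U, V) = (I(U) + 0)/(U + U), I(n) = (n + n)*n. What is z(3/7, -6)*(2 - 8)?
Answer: -18/7 ≈ -2.5714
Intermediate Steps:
I(n) = 2*n² (I(n) = (2*n)*n = 2*n²)
z(U, V) = U (z(U, V) = (2*U² + 0)/(U + U) = (2*U²)/((2*U)) = (2*U²)*(1/(2*U)) = U)
z(3/7, -6)*(2 - 8) = (3/7)*(2 - 8) = (3*(⅐))*(-6) = (3/7)*(-6) = -18/7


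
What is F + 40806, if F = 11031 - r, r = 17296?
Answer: 34541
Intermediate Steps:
F = -6265 (F = 11031 - 1*17296 = 11031 - 17296 = -6265)
F + 40806 = -6265 + 40806 = 34541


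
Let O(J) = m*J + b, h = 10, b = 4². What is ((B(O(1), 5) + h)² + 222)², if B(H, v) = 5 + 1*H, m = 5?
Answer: 2304324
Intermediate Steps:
b = 16
O(J) = 16 + 5*J (O(J) = 5*J + 16 = 16 + 5*J)
B(H, v) = 5 + H
((B(O(1), 5) + h)² + 222)² = (((5 + (16 + 5*1)) + 10)² + 222)² = (((5 + (16 + 5)) + 10)² + 222)² = (((5 + 21) + 10)² + 222)² = ((26 + 10)² + 222)² = (36² + 222)² = (1296 + 222)² = 1518² = 2304324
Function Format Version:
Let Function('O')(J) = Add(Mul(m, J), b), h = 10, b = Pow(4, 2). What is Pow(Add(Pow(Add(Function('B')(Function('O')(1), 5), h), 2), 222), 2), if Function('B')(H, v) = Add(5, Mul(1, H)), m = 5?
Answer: 2304324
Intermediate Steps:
b = 16
Function('O')(J) = Add(16, Mul(5, J)) (Function('O')(J) = Add(Mul(5, J), 16) = Add(16, Mul(5, J)))
Function('B')(H, v) = Add(5, H)
Pow(Add(Pow(Add(Function('B')(Function('O')(1), 5), h), 2), 222), 2) = Pow(Add(Pow(Add(Add(5, Add(16, Mul(5, 1))), 10), 2), 222), 2) = Pow(Add(Pow(Add(Add(5, Add(16, 5)), 10), 2), 222), 2) = Pow(Add(Pow(Add(Add(5, 21), 10), 2), 222), 2) = Pow(Add(Pow(Add(26, 10), 2), 222), 2) = Pow(Add(Pow(36, 2), 222), 2) = Pow(Add(1296, 222), 2) = Pow(1518, 2) = 2304324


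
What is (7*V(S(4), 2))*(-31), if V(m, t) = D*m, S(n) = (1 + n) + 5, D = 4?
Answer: -8680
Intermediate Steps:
S(n) = 6 + n
V(m, t) = 4*m
(7*V(S(4), 2))*(-31) = (7*(4*(6 + 4)))*(-31) = (7*(4*10))*(-31) = (7*40)*(-31) = 280*(-31) = -8680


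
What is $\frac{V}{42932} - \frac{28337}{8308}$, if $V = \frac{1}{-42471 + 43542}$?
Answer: $- \frac{162867515707}{47750408622} \approx -3.4108$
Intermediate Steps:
$V = \frac{1}{1071} \approx 0.00093371$
$\frac{V}{42932} - \frac{28337}{8308} = \frac{1}{1071 \cdot 42932} - \frac{28337}{8308} = \frac{1}{1071} \cdot \frac{1}{42932} - \frac{28337}{8308} = \frac{1}{45980172} - \frac{28337}{8308} = - \frac{162867515707}{47750408622}$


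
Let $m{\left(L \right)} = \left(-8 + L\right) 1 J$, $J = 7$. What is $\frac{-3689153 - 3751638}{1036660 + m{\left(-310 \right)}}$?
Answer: $- \frac{7440791}{1034434} \approx -7.1931$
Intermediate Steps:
$m{\left(L \right)} = -56 + 7 L$ ($m{\left(L \right)} = \left(-8 + L\right) 1 \cdot 7 = \left(-8 + L\right) 7 = -56 + 7 L$)
$\frac{-3689153 - 3751638}{1036660 + m{\left(-310 \right)}} = \frac{-3689153 - 3751638}{1036660 + \left(-56 + 7 \left(-310\right)\right)} = - \frac{7440791}{1036660 - 2226} = - \frac{7440791}{1034434}$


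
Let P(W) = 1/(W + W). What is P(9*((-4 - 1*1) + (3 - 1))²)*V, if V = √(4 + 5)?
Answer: 1/54 ≈ 0.018519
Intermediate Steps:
V = 3 (V = √9 = 3)
P(W) = 1/(2*W)
P(9*((-4 - 1*1) + (3 - 1))²)*V = (1/(2*((9*((-4 - 1*1) + (3 - 1))²))))*3 = (1/(2*((9*((-4 - 1) + 2)²))))*3 = (1/(2*((9*(-5 + 2)²))))*3 = (1/(2*((9*(-3)²))))*3 = (1/(2*((9*9))))*3 = ((½)/81)*3 = ((½)*(1/81))*3 = (1/162)*3 = 1/54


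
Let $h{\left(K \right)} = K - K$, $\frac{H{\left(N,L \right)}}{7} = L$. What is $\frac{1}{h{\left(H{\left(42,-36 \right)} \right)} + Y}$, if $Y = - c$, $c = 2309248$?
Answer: $- \frac{1}{2309248} \approx -4.3304 \cdot 10^{-7}$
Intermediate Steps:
$H{\left(N,L \right)} = 7 L$
$Y = -2309248$ ($Y = \left(-1\right) 2309248 = -2309248$)
$h{\left(K \right)} = 0$
$\frac{1}{h{\left(H{\left(42,-36 \right)} \right)} + Y} = \frac{1}{0 - 2309248} = \frac{1}{-2309248} = - \frac{1}{2309248}$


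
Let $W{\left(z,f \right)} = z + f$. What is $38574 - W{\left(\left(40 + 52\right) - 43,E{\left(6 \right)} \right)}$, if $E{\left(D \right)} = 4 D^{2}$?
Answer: $38381$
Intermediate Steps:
$W{\left(z,f \right)} = f + z$
$38574 - W{\left(\left(40 + 52\right) - 43,E{\left(6 \right)} \right)} = 38574 - \left(4 \cdot 6^{2} + \left(\left(40 + 52\right) - 43\right)\right) = 38574 - \left(4 \cdot 36 + \left(92 - 43\right)\right) = 38574 - \left(144 + 49\right) = 38574 - 193 = 38381$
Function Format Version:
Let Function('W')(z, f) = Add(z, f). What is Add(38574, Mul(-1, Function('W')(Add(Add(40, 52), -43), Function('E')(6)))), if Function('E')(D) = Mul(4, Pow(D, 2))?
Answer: 38381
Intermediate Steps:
Function('W')(z, f) = Add(f, z)
Add(38574, Mul(-1, Function('W')(Add(Add(40, 52), -43), Function('E')(6)))) = Add(38574, Mul(-1, Add(Mul(4, Pow(6, 2)), Add(Add(40, 52), -43)))) = Add(38574, Mul(-1, Add(Mul(4, 36), Add(92, -43)))) = Add(38574, Mul(-1, Add(144, 49))) = Add(38574, Mul(-1, 193)) = Add(38574, -193) = 38381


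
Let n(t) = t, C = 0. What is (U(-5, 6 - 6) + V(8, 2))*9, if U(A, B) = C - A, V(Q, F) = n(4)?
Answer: 81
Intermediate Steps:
V(Q, F) = 4
U(A, B) = -A (U(A, B) = 0 - A = -A)
(U(-5, 6 - 6) + V(8, 2))*9 = (-1*(-5) + 4)*9 = (5 + 4)*9 = 9*9 = 81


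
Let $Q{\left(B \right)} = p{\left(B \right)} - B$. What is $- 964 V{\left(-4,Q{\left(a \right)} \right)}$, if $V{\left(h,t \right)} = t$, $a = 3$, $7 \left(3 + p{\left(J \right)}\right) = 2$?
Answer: $\frac{38560}{7} \approx 5508.6$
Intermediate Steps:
$p{\left(J \right)} = - \frac{19}{7}$ ($p{\left(J \right)} = -3 + \frac{1}{7} \cdot 2 = -3 + \frac{2}{7} = - \frac{19}{7}$)
$Q{\left(B \right)} = - \frac{19}{7} - B$
$- 964 V{\left(-4,Q{\left(a \right)} \right)} = - 964 \left(- \frac{19}{7} - 3\right) = \left(-964\right) \left(- \frac{40}{7}\right) = \frac{38560}{7}$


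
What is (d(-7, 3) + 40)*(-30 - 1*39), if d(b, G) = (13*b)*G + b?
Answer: 16560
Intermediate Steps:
d(b, G) = b + 13*G*b (d(b, G) = 13*G*b + b = b + 13*G*b)
(d(-7, 3) + 40)*(-30 - 1*39) = (-7*(1 + 13*3) + 40)*(-30 - 1*39) = (-7*(1 + 39) + 40)*(-30 - 39) = (-7*40 + 40)*(-69) = (-280 + 40)*(-69) = -240*(-69) = 16560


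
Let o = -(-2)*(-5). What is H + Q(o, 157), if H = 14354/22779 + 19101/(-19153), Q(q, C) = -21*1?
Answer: -9322189444/436286187 ≈ -21.367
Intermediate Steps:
o = -10 (o = -1*10 = -10)
Q(q, C) = -21
H = -160179517/436286187 (H = 14354*(1/22779) + 19101*(-1/19153) = 14354/22779 - 19101/19153 = -160179517/436286187 ≈ -0.36714)
H + Q(o, 157) = -160179517/436286187 - 21 = -9322189444/436286187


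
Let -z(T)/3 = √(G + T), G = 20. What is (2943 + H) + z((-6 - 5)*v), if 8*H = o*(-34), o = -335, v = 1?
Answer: 17431/4 ≈ 4357.8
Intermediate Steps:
z(T) = -3*√(20 + T)
H = 5695/4 (H = (-335*(-34))/8 = (⅛)*11390 = 5695/4 ≈ 1423.8)
(2943 + H) + z((-6 - 5)*v) = (2943 + 5695/4) - 3*√(20 + (-6 - 5)*1) = 17467/4 - 3*√(20 - 11*1) = 17467/4 - 3*√(20 - 11) = 17467/4 - 3*√9 = 17467/4 - 3*3 = 17467/4 - 9 = 17431/4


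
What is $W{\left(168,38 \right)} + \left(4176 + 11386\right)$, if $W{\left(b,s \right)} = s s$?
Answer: $17006$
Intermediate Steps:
$W{\left(b,s \right)} = s^{2}$
$W{\left(168,38 \right)} + \left(4176 + 11386\right) = 38^{2} + \left(4176 + 11386\right) = 1444 + 15562 = 17006$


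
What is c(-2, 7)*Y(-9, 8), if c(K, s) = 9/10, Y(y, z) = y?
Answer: -81/10 ≈ -8.1000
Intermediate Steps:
c(K, s) = 9/10 (c(K, s) = 9*(⅒) = 9/10)
c(-2, 7)*Y(-9, 8) = (9/10)*(-9) = -81/10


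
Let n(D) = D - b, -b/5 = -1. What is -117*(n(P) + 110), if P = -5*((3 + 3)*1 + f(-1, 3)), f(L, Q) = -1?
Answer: -9360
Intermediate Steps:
b = 5 (b = -5*(-1) = 5)
P = -25 (P = -5*((3 + 3)*1 - 1) = -5*(6*1 - 1) = -5*(6 - 1) = -5*5 = -25)
n(D) = -5 + D (n(D) = D - 1*5 = D - 5 = -5 + D)
-117*(n(P) + 110) = -117*((-5 - 25) + 110) = -117*(-30 + 110) = -117*80 = -9360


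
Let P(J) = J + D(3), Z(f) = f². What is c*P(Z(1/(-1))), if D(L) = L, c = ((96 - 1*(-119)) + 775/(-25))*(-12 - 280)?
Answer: -214912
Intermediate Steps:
c = -53728 (c = ((96 + 119) + 775*(-1/25))*(-292) = (215 - 31)*(-292) = 184*(-292) = -53728)
P(J) = 3 + J (P(J) = J + 3 = 3 + J)
c*P(Z(1/(-1))) = -53728*(3 + (1/(-1))²) = -53728*(3 + (1*(-1))²) = -53728*(3 + (-1)²) = -53728*(3 + 1) = -53728*4 = -214912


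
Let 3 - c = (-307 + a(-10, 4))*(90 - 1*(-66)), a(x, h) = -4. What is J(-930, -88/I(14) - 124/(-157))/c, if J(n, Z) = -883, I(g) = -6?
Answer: -883/48519 ≈ -0.018199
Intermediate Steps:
c = 48519 (c = 3 - (-307 - 4)*(90 - 1*(-66)) = 3 - (-311)*(90 + 66) = 3 - (-311)*156 = 3 - 1*(-48516) = 3 + 48516 = 48519)
J(-930, -88/I(14) - 124/(-157))/c = -883/48519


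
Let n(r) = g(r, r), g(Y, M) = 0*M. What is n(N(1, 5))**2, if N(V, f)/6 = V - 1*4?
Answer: 0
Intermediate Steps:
g(Y, M) = 0
N(V, f) = -24 + 6*V (N(V, f) = 6*(V - 1*4) = 6*(V - 4) = 6*(-4 + V) = -24 + 6*V)
n(r) = 0
n(N(1, 5))**2 = 0**2 = 0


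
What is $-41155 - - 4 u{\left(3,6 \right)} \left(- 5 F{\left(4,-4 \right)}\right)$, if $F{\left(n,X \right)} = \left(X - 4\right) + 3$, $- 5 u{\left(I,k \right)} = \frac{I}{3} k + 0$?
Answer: $-41275$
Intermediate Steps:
$u{\left(I,k \right)} = - \frac{I k}{15}$ ($u{\left(I,k \right)} = - \frac{\frac{I}{3} k + 0}{5} = - \frac{\frac{I k}{3} + 0}{5} = - \frac{\frac{1}{3} I k}{5} = - \frac{I k}{15}$)
$F{\left(n,X \right)} = -1 + X$ ($F{\left(n,X \right)} = \left(-4 + X\right) + 3 = -1 + X$)
$-41155 - - 4 u{\left(3,6 \right)} \left(- 5 F{\left(4,-4 \right)}\right) = -41155 - - 4 \left(\left(- \frac{1}{15}\right) 3 \cdot 6\right) \left(- 5 \left(-1 - 4\right)\right) = -41155 - \left(-4\right) \left(- \frac{6}{5}\right) \left(\left(-5\right) \left(-5\right)\right) = -41155 - \frac{24}{5} \cdot 25 = -41155 - 120 = -41275$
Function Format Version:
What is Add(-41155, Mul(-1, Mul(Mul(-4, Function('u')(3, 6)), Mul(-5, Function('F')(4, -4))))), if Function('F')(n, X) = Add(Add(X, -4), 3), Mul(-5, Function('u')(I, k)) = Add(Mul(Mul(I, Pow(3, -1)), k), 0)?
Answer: -41275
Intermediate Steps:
Function('u')(I, k) = Mul(Rational(-1, 15), I, k) (Function('u')(I, k) = Mul(Rational(-1, 5), Add(Mul(Mul(I, Pow(3, -1)), k), 0)) = Mul(Rational(-1, 5), Add(Mul(Mul(I, Rational(1, 3)), k), 0)) = Mul(Rational(-1, 5), Add(Mul(Mul(Rational(1, 3), I), k), 0)) = Mul(Rational(-1, 5), Add(Mul(Rational(1, 3), I, k), 0)) = Mul(Rational(-1, 5), Mul(Rational(1, 3), I, k)) = Mul(Rational(-1, 15), I, k))
Function('F')(n, X) = Add(-1, X) (Function('F')(n, X) = Add(Add(-4, X), 3) = Add(-1, X))
Add(-41155, Mul(-1, Mul(Mul(-4, Function('u')(3, 6)), Mul(-5, Function('F')(4, -4))))) = Add(-41155, Mul(-1, Mul(Mul(-4, Mul(Rational(-1, 15), 3, 6)), Mul(-5, Add(-1, -4))))) = Add(-41155, Mul(-1, Mul(Mul(-4, Rational(-6, 5)), Mul(-5, -5)))) = Add(-41155, Mul(-1, Mul(Rational(24, 5), 25))) = Add(-41155, Mul(-1, 120)) = Add(-41155, -120) = -41275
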